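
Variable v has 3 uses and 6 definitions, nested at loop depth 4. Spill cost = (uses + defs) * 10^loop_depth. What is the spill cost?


uses + defs = 3 + 6 = 9
10^4 = 10000
Spill cost = 9 * 10000 = 90000

90000


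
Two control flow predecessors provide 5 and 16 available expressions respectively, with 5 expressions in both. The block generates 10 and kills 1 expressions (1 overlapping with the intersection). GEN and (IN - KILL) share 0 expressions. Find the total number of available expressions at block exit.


IN = intersection of predecessors = 5
IN - KILL = 5 - 1 = 4
|OUT| = |GEN| + |IN - KILL| - |GEN ∩ (IN - KILL)| = 10 + 4 - 0 = 14

14


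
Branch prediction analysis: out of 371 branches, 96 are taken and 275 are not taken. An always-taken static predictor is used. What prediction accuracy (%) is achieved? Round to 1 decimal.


Predictor: always-taken
Correct predictions = 96
Accuracy = 96 / 371 * 100 = 25.9%

25.9


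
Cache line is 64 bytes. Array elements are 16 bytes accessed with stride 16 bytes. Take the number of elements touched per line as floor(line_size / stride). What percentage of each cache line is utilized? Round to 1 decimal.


Elements per cache line = floor(64 / 16) = 4
Bytes used = 4 * 16 = 64
Utilization = 64 / 64 * 100 = 100.0%

100.0


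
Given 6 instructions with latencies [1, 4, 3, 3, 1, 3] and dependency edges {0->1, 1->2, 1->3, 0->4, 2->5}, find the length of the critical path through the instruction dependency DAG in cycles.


Compute longest path through dependency graph: dist(Ik) = max over predecessors of dist + latency(Ik).
dist(I0) = latency 1 = 1
dist(I1) = dist(I0) + 4 = 1 + 4 = 5
dist(I2) = dist(I1) + 3 = 5 + 3 = 8
dist(I3) = dist(I1) + 3 = 5 + 3 = 8
dist(I4) = dist(I0) + 1 = 1 + 1 = 2
dist(I5) = dist(I2) + 3 = 8 + 3 = 11
Critical path = max dist = 11

11


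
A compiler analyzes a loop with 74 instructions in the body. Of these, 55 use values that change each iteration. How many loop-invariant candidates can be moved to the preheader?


Invariant candidates = total - loop-dependent
= 74 - 55 = 19

19


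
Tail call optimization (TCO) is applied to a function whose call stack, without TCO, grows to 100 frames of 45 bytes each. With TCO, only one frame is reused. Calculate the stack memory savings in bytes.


Without TCO: 100 * 45 = 4500 bytes
With TCO: reuse 1 frame = 45 bytes
Savings = 4500 - 45 = 4455

4455


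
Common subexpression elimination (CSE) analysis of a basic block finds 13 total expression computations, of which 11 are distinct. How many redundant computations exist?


CSE count = total expressions - unique expressions
= 13 - 11 = 2

2


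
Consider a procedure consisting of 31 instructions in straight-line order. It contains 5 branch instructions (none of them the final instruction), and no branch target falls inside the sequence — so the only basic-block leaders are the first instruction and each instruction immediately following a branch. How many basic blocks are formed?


With no in-sequence branch targets, the leaders are the first instruction plus the instruction after each branch.
Number of basic blocks = branches + 1
= 5 + 1 = 6

6


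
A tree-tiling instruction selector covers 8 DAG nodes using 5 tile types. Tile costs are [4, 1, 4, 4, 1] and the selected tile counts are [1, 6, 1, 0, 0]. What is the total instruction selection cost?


Total cost = sum(count_i * cost_i)
= 1*4 + 6*1 + 1*4 + 0*4 + 0*1
= 14

14


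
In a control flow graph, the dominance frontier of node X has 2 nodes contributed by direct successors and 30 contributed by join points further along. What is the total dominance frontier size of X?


DF(X) = direct successor contributions + join point contributions
= 2 + 30 = 32

32


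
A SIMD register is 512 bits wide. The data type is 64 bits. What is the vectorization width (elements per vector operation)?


Width = SIMD bits / data type bits
= 512 / 64 = 8

8


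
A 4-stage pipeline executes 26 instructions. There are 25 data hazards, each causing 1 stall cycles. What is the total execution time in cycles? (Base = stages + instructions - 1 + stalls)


Base cycles = 4 + 26 - 1 = 29
Total stalls = 25 * 1 = 25
Total = 29 + 25 = 54

54


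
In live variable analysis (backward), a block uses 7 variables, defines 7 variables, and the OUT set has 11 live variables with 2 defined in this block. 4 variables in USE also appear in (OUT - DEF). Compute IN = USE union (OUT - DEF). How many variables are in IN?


OUT - DEF: 11 - 2 = 9
|IN| = |USE| + |OUT - DEF| - |USE ∩ (OUT - DEF)| = 7 + 9 - 4 = 12

12


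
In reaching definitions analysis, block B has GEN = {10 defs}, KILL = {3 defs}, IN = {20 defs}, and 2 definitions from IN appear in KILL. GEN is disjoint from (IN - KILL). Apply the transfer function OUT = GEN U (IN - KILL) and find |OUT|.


IN - KILL: 20 - 2 = 18 surviving definitions
OUT = GEN + surviving = 10 + 18 = 28

28


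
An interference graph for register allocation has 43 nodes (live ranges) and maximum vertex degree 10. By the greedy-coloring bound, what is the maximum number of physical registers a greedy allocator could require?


Greedy coloring never needs more than (max_degree + 1) colors: when coloring a vertex, at most max_degree neighbors are already colored.
Upper bound = 10 + 1 = 11

11


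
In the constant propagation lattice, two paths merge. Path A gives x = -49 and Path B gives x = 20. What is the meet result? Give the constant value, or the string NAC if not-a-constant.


Meet operation: if both paths give the same constant, result is that constant; if they differ, result is NAC (not-a-constant).
Path A: -49, Path B: 20 -> differ
Result: not-a-constant -> NAC

NAC


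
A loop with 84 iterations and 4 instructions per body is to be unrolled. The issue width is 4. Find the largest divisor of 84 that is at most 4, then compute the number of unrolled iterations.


Largest divisor of 84 <= 4 is 4
New iterations = 84 / 4 = 21

21


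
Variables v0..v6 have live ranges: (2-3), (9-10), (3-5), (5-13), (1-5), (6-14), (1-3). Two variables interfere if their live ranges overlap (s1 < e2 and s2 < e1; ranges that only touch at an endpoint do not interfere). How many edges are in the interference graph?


Check all pairs for overlapping intervals.
Two intervals (s1,e1) and (s2,e2) overlap if s1 < e2 and s2 < e1.
v0 (2-3) vs v1..v6: overlaps v4, v6 -> 2
v1 (9-10) vs v2..v6: overlaps v3, v5 -> 2
v2 (3-5) vs v3..v6: overlaps v4 -> 1
v3 (5-13) vs v4..v6: overlaps v5 -> 1
v4 (1-5) vs v5..v6: overlaps v6 -> 1
v5 (6-14) vs v6: overlaps none -> 0
Total overlapping pairs = 2 + 2 + 1 + 1 + 1 + 0 = 7

7


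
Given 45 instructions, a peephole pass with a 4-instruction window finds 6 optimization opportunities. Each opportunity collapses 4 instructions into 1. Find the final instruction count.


Each match removes 3 instructions.
Total removed = 6 * 3 = 18
Remaining = 45 - 18 = 27

27


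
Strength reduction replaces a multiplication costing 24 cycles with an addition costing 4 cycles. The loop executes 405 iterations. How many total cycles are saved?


Per-iteration saving = 24 - 4 = 20
Total saved = 405 * 20 = 8100

8100


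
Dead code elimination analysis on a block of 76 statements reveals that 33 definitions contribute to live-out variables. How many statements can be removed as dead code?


Dead code = total statements - live definitions
= 76 - 33 = 43

43


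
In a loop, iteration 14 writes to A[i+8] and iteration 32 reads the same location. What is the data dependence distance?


Distance = read iteration - write iteration
= 32 - 14 = 18

18


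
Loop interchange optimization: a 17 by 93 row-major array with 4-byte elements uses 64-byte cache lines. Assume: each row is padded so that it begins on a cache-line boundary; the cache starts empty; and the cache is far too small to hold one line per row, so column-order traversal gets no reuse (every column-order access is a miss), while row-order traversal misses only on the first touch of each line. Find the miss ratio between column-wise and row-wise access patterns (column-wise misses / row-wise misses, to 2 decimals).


Each row occupies 93 * 4 = 372 bytes and starts on a line boundary, so it spans ceil(372 / 64) = 6 cache lines.
Row-major traversal misses (one per line touched): 17 * ceil(93 * 4 / 64) = 102
Column-major traversal misses (no reuse, every access misses): 17 * 93 = 1581
Ratio = 1581 / 102 = 15.5

15.5


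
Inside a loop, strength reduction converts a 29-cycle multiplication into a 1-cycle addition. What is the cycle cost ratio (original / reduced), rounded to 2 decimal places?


Ratio = mult_cost / add_cost = 29 / 1 = 29.0

29.0


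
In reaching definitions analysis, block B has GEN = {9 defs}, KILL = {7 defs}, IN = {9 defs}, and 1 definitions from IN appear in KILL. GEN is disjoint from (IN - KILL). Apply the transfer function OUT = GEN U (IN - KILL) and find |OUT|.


IN - KILL: 9 - 1 = 8 surviving definitions
OUT = GEN + surviving = 9 + 8 = 17

17


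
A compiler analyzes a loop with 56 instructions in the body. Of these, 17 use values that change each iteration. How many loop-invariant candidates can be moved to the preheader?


Invariant candidates = total - loop-dependent
= 56 - 17 = 39

39


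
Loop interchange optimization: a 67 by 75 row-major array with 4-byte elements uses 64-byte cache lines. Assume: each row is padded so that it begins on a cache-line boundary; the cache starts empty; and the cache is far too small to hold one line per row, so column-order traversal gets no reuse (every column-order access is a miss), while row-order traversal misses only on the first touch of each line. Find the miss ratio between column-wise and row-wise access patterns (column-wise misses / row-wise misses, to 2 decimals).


Each row occupies 75 * 4 = 300 bytes and starts on a line boundary, so it spans ceil(300 / 64) = 5 cache lines.
Row-major traversal misses (one per line touched): 67 * ceil(75 * 4 / 64) = 335
Column-major traversal misses (no reuse, every access misses): 67 * 75 = 5025
Ratio = 5025 / 335 = 15.0

15.0


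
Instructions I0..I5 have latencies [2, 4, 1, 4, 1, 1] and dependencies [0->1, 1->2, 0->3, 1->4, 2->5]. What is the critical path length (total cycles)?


Compute longest path through dependency graph: dist(Ik) = max over predecessors of dist + latency(Ik).
dist(I0) = latency 2 = 2
dist(I1) = dist(I0) + 4 = 2 + 4 = 6
dist(I2) = dist(I1) + 1 = 6 + 1 = 7
dist(I3) = dist(I0) + 4 = 2 + 4 = 6
dist(I4) = dist(I1) + 1 = 6 + 1 = 7
dist(I5) = dist(I2) + 1 = 7 + 1 = 8
Critical path = max dist = 8

8


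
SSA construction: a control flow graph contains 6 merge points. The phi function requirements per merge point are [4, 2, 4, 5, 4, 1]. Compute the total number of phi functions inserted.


Total phi functions = sum of phi functions at each join node
= 4 + 2 + 4 + 5 + 4 + 1 = 20

20


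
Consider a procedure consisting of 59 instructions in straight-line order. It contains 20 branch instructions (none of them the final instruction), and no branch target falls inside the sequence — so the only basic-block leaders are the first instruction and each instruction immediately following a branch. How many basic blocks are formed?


With no in-sequence branch targets, the leaders are the first instruction plus the instruction after each branch.
Number of basic blocks = branches + 1
= 20 + 1 = 21

21


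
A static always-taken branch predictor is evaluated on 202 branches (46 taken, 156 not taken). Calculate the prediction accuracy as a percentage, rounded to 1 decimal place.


Predictor: always-taken
Correct predictions = 46
Accuracy = 46 / 202 * 100 = 22.8%

22.8


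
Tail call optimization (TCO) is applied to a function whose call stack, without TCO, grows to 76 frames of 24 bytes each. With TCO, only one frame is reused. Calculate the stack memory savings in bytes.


Without TCO: 76 * 24 = 1824 bytes
With TCO: reuse 1 frame = 24 bytes
Savings = 1824 - 24 = 1800

1800


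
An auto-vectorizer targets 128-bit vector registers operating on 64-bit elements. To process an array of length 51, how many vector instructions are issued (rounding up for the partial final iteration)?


Width = 128 / 64 = 2 elements per vector op
Iterations = ceil(51 / 2) = 26

26


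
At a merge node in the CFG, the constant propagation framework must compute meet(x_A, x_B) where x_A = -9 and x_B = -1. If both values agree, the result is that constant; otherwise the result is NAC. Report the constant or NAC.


Meet operation: if both paths give the same constant, result is that constant; if they differ, result is NAC (not-a-constant).
Path A: -9, Path B: -1 -> differ
Result: not-a-constant -> NAC

NAC


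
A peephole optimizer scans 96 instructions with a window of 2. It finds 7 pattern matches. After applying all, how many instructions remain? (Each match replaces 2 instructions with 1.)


Each match removes 1 instructions.
Total removed = 7 * 1 = 7
Remaining = 96 - 7 = 89

89


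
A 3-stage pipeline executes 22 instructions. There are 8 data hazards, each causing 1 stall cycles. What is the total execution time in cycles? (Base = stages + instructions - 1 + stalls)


Base cycles = 3 + 22 - 1 = 24
Total stalls = 8 * 1 = 8
Total = 24 + 8 = 32

32


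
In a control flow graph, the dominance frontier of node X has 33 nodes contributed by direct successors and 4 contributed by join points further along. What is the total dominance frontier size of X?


DF(X) = direct successor contributions + join point contributions
= 33 + 4 = 37

37


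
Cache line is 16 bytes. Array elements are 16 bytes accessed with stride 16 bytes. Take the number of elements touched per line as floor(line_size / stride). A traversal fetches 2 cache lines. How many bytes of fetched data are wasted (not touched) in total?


Elements per line = floor(16 / 16) = 1
Bytes used per line = 1 * 16 = 16
Wasted per line = 16 - 16 = 0
Total wasted = 0 * 2 = 0

0


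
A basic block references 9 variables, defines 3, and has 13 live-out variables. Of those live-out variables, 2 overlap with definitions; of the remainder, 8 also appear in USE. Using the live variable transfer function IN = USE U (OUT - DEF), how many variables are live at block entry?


OUT - DEF: 13 - 2 = 11
|IN| = |USE| + |OUT - DEF| - |USE ∩ (OUT - DEF)| = 9 + 11 - 8 = 12

12


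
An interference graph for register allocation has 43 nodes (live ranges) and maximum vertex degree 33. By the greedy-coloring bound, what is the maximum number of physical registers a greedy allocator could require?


Greedy coloring never needs more than (max_degree + 1) colors: when coloring a vertex, at most max_degree neighbors are already colored.
Upper bound = 33 + 1 = 34

34


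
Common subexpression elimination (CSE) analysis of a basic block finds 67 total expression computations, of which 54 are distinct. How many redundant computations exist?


CSE count = total expressions - unique expressions
= 67 - 54 = 13

13


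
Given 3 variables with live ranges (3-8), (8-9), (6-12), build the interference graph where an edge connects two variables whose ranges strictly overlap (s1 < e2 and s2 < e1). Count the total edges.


Check all pairs for overlapping intervals.
Two intervals (s1,e1) and (s2,e2) overlap if s1 < e2 and s2 < e1.
v0 (3-8) vs v1..v2: overlaps v2 -> 1
v1 (8-9) vs v2: overlaps v2 -> 1
Total overlapping pairs = 1 + 1 = 2

2


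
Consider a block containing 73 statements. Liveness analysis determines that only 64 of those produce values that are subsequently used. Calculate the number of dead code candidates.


Dead code = total statements - live definitions
= 73 - 64 = 9

9


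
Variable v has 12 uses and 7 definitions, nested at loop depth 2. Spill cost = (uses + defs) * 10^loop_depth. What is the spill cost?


uses + defs = 12 + 7 = 19
10^2 = 100
Spill cost = 19 * 100 = 1900

1900


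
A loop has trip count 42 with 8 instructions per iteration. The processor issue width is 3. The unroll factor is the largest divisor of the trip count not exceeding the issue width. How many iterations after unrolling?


Largest divisor of 42 <= 3 is 3
New iterations = 42 / 3 = 14

14


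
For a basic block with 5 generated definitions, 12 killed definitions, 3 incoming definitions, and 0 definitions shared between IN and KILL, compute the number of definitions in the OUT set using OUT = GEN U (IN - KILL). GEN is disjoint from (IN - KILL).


IN - KILL: 3 - 0 = 3 surviving definitions
OUT = GEN + surviving = 5 + 3 = 8

8


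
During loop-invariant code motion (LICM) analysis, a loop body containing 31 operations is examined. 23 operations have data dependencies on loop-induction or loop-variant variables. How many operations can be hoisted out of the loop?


Invariant candidates = total - loop-dependent
= 31 - 23 = 8

8


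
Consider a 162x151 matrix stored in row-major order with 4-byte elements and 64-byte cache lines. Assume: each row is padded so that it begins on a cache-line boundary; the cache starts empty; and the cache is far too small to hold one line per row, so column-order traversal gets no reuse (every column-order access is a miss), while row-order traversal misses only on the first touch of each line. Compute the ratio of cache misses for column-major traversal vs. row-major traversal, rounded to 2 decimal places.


Each row occupies 151 * 4 = 604 bytes and starts on a line boundary, so it spans ceil(604 / 64) = 10 cache lines.
Row-major traversal misses (one per line touched): 162 * ceil(151 * 4 / 64) = 1620
Column-major traversal misses (no reuse, every access misses): 162 * 151 = 24462
Ratio = 24462 / 1620 = 15.1

15.1


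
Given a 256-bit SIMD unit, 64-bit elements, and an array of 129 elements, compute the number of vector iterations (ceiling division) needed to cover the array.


Width = 256 / 64 = 4 elements per vector op
Iterations = ceil(129 / 4) = 33

33


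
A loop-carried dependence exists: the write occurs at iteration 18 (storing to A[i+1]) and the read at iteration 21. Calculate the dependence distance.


Distance = read iteration - write iteration
= 21 - 18 = 3

3


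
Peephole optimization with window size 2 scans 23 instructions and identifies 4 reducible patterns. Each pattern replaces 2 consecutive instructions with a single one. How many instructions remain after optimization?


Each match removes 1 instructions.
Total removed = 4 * 1 = 4
Remaining = 23 - 4 = 19

19


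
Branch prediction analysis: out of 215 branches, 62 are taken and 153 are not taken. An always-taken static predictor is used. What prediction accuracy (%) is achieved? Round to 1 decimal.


Predictor: always-taken
Correct predictions = 62
Accuracy = 62 / 215 * 100 = 28.8%

28.8


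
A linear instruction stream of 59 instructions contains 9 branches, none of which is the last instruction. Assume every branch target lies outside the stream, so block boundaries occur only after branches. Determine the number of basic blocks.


With no in-sequence branch targets, the leaders are the first instruction plus the instruction after each branch.
Number of basic blocks = branches + 1
= 9 + 1 = 10

10


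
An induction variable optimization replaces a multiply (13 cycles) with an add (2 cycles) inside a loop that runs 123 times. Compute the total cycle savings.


Per-iteration saving = 13 - 2 = 11
Total saved = 123 * 11 = 1353

1353


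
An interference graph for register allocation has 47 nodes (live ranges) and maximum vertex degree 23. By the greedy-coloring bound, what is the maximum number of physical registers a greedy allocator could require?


Greedy coloring never needs more than (max_degree + 1) colors: when coloring a vertex, at most max_degree neighbors are already colored.
Upper bound = 23 + 1 = 24

24


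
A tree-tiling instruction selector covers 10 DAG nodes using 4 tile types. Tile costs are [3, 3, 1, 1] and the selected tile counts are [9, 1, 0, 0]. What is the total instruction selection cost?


Total cost = sum(count_i * cost_i)
= 9*3 + 1*3 + 0*1 + 0*1
= 30

30


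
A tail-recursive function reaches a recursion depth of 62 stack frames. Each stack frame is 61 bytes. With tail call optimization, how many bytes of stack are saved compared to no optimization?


Without TCO: 62 * 61 = 3782 bytes
With TCO: reuse 1 frame = 61 bytes
Savings = 3782 - 61 = 3721

3721


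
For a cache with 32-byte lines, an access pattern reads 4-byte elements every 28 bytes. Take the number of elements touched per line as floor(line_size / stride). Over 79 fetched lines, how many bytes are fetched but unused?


Elements per line = floor(32 / 28) = 1
Bytes used per line = 1 * 4 = 4
Wasted per line = 32 - 4 = 28
Total wasted = 28 * 79 = 2212

2212


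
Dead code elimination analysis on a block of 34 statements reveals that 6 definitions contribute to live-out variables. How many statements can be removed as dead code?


Dead code = total statements - live definitions
= 34 - 6 = 28

28


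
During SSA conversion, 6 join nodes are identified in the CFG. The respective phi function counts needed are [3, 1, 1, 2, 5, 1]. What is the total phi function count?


Total phi functions = sum of phi functions at each join node
= 3 + 1 + 1 + 2 + 5 + 1 = 13

13


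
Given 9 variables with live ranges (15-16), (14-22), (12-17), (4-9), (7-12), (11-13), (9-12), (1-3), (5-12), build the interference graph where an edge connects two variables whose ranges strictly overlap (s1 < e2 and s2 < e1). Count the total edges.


Check all pairs for overlapping intervals.
Two intervals (s1,e1) and (s2,e2) overlap if s1 < e2 and s2 < e1.
v0 (15-16) vs v1..v8: overlaps v1, v2 -> 2
v1 (14-22) vs v2..v8: overlaps v2 -> 1
v2 (12-17) vs v3..v8: overlaps v5 -> 1
v3 (4-9) vs v4..v8: overlaps v4, v8 -> 2
v4 (7-12) vs v5..v8: overlaps v5, v6, v8 -> 3
v5 (11-13) vs v6..v8: overlaps v6, v8 -> 2
v6 (9-12) vs v7..v8: overlaps v8 -> 1
v7 (1-3) vs v8: overlaps none -> 0
Total overlapping pairs = 2 + 1 + 1 + 2 + 3 + 2 + 1 + 0 = 12

12


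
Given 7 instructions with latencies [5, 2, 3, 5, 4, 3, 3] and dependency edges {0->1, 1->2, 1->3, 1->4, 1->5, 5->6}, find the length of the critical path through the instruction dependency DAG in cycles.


Compute longest path through dependency graph: dist(Ik) = max over predecessors of dist + latency(Ik).
dist(I0) = latency 5 = 5
dist(I1) = dist(I0) + 2 = 5 + 2 = 7
dist(I2) = dist(I1) + 3 = 7 + 3 = 10
dist(I3) = dist(I1) + 5 = 7 + 5 = 12
dist(I4) = dist(I1) + 4 = 7 + 4 = 11
dist(I5) = dist(I1) + 3 = 7 + 3 = 10
dist(I6) = dist(I5) + 3 = 10 + 3 = 13
Critical path = max dist = 13

13


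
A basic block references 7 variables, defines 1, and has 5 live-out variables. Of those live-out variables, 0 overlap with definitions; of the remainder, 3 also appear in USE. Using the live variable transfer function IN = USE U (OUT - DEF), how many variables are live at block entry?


OUT - DEF: 5 - 0 = 5
|IN| = |USE| + |OUT - DEF| - |USE ∩ (OUT - DEF)| = 7 + 5 - 3 = 9

9


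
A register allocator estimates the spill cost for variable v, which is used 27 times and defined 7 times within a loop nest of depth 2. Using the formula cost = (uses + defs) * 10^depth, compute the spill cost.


uses + defs = 27 + 7 = 34
10^2 = 100
Spill cost = 34 * 100 = 3400

3400


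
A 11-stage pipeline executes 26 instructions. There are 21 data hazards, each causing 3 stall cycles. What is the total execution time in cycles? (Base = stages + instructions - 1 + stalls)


Base cycles = 11 + 26 - 1 = 36
Total stalls = 21 * 3 = 63
Total = 36 + 63 = 99

99


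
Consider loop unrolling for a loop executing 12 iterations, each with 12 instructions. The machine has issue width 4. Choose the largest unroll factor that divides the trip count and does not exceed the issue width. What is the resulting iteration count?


Largest divisor of 12 <= 4 is 4
New iterations = 12 / 4 = 3

3


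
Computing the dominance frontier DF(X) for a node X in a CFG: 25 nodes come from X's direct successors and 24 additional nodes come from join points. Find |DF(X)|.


DF(X) = direct successor contributions + join point contributions
= 25 + 24 = 49

49


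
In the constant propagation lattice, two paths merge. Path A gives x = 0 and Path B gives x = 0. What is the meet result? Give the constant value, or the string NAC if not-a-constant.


Meet operation: if both paths give the same constant, result is that constant; if they differ, result is NAC (not-a-constant).
Path A: 0, Path B: 0 -> equal
Result: constant -> 0

0


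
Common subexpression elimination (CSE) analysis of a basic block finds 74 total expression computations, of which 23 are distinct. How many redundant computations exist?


CSE count = total expressions - unique expressions
= 74 - 23 = 51

51


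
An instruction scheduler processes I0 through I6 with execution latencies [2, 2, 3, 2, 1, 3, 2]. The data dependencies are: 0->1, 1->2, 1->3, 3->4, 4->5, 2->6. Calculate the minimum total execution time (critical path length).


Compute longest path through dependency graph: dist(Ik) = max over predecessors of dist + latency(Ik).
dist(I0) = latency 2 = 2
dist(I1) = dist(I0) + 2 = 2 + 2 = 4
dist(I2) = dist(I1) + 3 = 4 + 3 = 7
dist(I3) = dist(I1) + 2 = 4 + 2 = 6
dist(I4) = dist(I3) + 1 = 6 + 1 = 7
dist(I5) = dist(I4) + 3 = 7 + 3 = 10
dist(I6) = dist(I2) + 2 = 7 + 2 = 9
Critical path = max dist = 10

10


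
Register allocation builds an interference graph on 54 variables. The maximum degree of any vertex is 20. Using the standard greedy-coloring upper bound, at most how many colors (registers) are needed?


Greedy coloring never needs more than (max_degree + 1) colors: when coloring a vertex, at most max_degree neighbors are already colored.
Upper bound = 20 + 1 = 21

21


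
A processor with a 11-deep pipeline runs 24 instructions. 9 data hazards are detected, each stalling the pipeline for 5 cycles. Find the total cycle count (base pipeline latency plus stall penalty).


Base cycles = 11 + 24 - 1 = 34
Total stalls = 9 * 5 = 45
Total = 34 + 45 = 79

79


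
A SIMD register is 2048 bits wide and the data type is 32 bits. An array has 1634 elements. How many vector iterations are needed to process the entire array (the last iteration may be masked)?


Width = 2048 / 32 = 64 elements per vector op
Iterations = ceil(1634 / 64) = 26

26


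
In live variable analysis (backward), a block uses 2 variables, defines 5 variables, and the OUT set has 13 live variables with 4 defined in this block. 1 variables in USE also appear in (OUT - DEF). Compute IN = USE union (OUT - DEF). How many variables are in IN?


OUT - DEF: 13 - 4 = 9
|IN| = |USE| + |OUT - DEF| - |USE ∩ (OUT - DEF)| = 2 + 9 - 1 = 10

10


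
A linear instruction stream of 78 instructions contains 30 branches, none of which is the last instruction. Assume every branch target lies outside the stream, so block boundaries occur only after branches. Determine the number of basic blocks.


With no in-sequence branch targets, the leaders are the first instruction plus the instruction after each branch.
Number of basic blocks = branches + 1
= 30 + 1 = 31

31


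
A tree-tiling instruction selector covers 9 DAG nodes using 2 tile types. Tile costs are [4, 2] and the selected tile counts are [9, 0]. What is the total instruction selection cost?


Total cost = sum(count_i * cost_i)
= 9*4 + 0*2
= 36

36


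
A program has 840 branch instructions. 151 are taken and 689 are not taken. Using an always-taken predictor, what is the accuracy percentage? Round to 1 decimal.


Predictor: always-taken
Correct predictions = 151
Accuracy = 151 / 840 * 100 = 18.0%

18.0


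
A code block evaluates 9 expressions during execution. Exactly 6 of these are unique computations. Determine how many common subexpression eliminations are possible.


CSE count = total expressions - unique expressions
= 9 - 6 = 3

3


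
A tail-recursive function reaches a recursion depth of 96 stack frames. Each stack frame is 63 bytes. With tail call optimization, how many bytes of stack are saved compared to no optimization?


Without TCO: 96 * 63 = 6048 bytes
With TCO: reuse 1 frame = 63 bytes
Savings = 6048 - 63 = 5985

5985


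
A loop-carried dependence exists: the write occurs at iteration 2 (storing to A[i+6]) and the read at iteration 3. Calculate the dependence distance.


Distance = read iteration - write iteration
= 3 - 2 = 1

1


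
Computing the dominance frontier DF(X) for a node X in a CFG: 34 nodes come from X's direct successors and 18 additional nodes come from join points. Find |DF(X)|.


DF(X) = direct successor contributions + join point contributions
= 34 + 18 = 52

52


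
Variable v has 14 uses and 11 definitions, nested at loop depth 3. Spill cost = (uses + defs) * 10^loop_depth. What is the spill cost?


uses + defs = 14 + 11 = 25
10^3 = 1000
Spill cost = 25 * 1000 = 25000

25000


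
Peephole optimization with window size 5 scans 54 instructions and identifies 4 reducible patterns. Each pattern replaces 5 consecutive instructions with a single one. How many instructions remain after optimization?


Each match removes 4 instructions.
Total removed = 4 * 4 = 16
Remaining = 54 - 16 = 38

38


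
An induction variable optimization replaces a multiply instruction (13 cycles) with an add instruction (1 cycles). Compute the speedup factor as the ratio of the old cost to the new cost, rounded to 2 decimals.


Ratio = mult_cost / add_cost = 13 / 1 = 13.0

13.0


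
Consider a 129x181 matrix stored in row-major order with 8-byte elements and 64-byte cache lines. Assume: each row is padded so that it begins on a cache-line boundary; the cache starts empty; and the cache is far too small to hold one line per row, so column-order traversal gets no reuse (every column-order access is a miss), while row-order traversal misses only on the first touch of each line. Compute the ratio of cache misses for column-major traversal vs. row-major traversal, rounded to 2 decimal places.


Each row occupies 181 * 8 = 1448 bytes and starts on a line boundary, so it spans ceil(1448 / 64) = 23 cache lines.
Row-major traversal misses (one per line touched): 129 * ceil(181 * 8 / 64) = 2967
Column-major traversal misses (no reuse, every access misses): 129 * 181 = 23349
Ratio = 23349 / 2967 = 7.87

7.87


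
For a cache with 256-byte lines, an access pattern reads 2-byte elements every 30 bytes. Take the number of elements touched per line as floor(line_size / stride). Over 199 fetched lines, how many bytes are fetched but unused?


Elements per line = floor(256 / 30) = 8
Bytes used per line = 8 * 2 = 16
Wasted per line = 256 - 16 = 240
Total wasted = 240 * 199 = 47760

47760


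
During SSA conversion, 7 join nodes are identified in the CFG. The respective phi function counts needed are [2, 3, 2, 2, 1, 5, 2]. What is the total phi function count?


Total phi functions = sum of phi functions at each join node
= 2 + 3 + 2 + 2 + 1 + 5 + 2 = 17

17


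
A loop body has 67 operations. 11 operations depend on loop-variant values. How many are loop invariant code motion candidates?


Invariant candidates = total - loop-dependent
= 67 - 11 = 56

56


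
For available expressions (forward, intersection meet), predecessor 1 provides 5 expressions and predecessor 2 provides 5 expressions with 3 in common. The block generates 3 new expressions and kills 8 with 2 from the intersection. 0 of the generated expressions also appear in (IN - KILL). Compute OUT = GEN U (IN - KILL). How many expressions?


IN = intersection of predecessors = 3
IN - KILL = 3 - 2 = 1
|OUT| = |GEN| + |IN - KILL| - |GEN ∩ (IN - KILL)| = 3 + 1 - 0 = 4

4


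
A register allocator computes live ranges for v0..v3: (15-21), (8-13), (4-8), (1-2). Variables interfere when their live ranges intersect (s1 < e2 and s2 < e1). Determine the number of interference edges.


Check all pairs for overlapping intervals.
Two intervals (s1,e1) and (s2,e2) overlap if s1 < e2 and s2 < e1.
v0 (15-21) vs v1..v3: overlaps none -> 0
v1 (8-13) vs v2..v3: overlaps none -> 0
v2 (4-8) vs v3: overlaps none -> 0
Total overlapping pairs = 0 + 0 + 0 = 0

0


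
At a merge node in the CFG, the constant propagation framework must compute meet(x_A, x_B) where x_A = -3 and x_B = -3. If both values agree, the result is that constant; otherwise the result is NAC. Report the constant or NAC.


Meet operation: if both paths give the same constant, result is that constant; if they differ, result is NAC (not-a-constant).
Path A: -3, Path B: -3 -> equal
Result: constant -> -3

-3


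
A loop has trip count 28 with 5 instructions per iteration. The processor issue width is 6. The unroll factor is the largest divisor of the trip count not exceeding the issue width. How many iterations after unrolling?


Largest divisor of 28 <= 6 is 4
New iterations = 28 / 4 = 7

7


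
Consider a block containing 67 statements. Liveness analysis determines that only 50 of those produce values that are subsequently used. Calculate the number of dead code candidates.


Dead code = total statements - live definitions
= 67 - 50 = 17

17


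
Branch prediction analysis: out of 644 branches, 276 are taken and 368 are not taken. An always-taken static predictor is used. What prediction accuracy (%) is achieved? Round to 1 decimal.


Predictor: always-taken
Correct predictions = 276
Accuracy = 276 / 644 * 100 = 42.9%

42.9


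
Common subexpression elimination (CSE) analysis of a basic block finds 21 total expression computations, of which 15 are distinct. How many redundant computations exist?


CSE count = total expressions - unique expressions
= 21 - 15 = 6

6


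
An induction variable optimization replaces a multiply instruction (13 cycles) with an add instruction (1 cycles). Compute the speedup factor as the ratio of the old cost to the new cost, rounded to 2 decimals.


Ratio = mult_cost / add_cost = 13 / 1 = 13.0

13.0


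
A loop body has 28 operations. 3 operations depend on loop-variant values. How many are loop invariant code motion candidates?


Invariant candidates = total - loop-dependent
= 28 - 3 = 25

25


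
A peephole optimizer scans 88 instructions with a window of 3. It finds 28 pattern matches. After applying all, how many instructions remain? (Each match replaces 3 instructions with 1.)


Each match removes 2 instructions.
Total removed = 28 * 2 = 56
Remaining = 88 - 56 = 32

32


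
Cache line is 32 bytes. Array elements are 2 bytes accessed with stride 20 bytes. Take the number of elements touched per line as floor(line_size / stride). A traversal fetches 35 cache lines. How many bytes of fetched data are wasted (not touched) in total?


Elements per line = floor(32 / 20) = 1
Bytes used per line = 1 * 2 = 2
Wasted per line = 32 - 2 = 30
Total wasted = 30 * 35 = 1050

1050


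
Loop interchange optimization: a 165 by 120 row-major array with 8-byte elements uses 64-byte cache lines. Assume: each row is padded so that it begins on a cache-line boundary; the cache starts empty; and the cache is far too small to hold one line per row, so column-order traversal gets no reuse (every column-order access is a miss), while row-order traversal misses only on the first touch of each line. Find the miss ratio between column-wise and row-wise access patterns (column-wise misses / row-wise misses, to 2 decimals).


Each row occupies 120 * 8 = 960 bytes and starts on a line boundary, so it spans ceil(960 / 64) = 15 cache lines.
Row-major traversal misses (one per line touched): 165 * ceil(120 * 8 / 64) = 2475
Column-major traversal misses (no reuse, every access misses): 165 * 120 = 19800
Ratio = 19800 / 2475 = 8.0

8.0


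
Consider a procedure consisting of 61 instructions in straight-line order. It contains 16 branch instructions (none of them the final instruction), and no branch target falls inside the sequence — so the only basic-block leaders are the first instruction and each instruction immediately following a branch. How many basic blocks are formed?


With no in-sequence branch targets, the leaders are the first instruction plus the instruction after each branch.
Number of basic blocks = branches + 1
= 16 + 1 = 17

17


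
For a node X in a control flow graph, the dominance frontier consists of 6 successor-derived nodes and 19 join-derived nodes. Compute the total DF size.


DF(X) = direct successor contributions + join point contributions
= 6 + 19 = 25

25


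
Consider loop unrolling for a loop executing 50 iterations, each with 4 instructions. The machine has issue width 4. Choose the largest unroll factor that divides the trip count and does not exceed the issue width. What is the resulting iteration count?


Largest divisor of 50 <= 4 is 2
New iterations = 50 / 2 = 25

25


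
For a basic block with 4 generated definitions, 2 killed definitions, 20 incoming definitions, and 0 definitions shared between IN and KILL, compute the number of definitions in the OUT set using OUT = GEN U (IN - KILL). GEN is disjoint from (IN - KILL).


IN - KILL: 20 - 0 = 20 surviving definitions
OUT = GEN + surviving = 4 + 20 = 24

24


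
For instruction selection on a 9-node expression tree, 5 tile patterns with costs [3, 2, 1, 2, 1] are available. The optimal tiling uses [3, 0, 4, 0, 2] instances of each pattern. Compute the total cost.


Total cost = sum(count_i * cost_i)
= 3*3 + 0*2 + 4*1 + 0*2 + 2*1
= 15

15


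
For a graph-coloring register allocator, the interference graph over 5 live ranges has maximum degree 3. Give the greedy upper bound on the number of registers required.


Greedy coloring never needs more than (max_degree + 1) colors: when coloring a vertex, at most max_degree neighbors are already colored.
Upper bound = 3 + 1 = 4

4


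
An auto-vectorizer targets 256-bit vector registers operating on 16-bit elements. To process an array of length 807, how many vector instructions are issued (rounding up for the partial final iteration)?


Width = 256 / 16 = 16 elements per vector op
Iterations = ceil(807 / 16) = 51

51


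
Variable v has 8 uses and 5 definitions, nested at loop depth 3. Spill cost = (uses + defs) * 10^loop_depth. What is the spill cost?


uses + defs = 8 + 5 = 13
10^3 = 1000
Spill cost = 13 * 1000 = 13000

13000


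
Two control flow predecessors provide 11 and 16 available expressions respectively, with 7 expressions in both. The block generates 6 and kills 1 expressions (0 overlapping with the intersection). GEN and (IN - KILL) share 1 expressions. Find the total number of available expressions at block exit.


IN = intersection of predecessors = 7
IN - KILL = 7 - 0 = 7
|OUT| = |GEN| + |IN - KILL| - |GEN ∩ (IN - KILL)| = 6 + 7 - 1 = 12

12


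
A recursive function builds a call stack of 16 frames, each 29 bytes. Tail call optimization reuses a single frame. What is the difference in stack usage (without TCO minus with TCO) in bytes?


Without TCO: 16 * 29 = 464 bytes
With TCO: reuse 1 frame = 29 bytes
Savings = 464 - 29 = 435

435


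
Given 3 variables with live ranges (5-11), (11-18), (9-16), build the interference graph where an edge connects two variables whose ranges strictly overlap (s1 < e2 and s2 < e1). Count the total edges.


Check all pairs for overlapping intervals.
Two intervals (s1,e1) and (s2,e2) overlap if s1 < e2 and s2 < e1.
v0 (5-11) vs v1..v2: overlaps v2 -> 1
v1 (11-18) vs v2: overlaps v2 -> 1
Total overlapping pairs = 1 + 1 = 2

2


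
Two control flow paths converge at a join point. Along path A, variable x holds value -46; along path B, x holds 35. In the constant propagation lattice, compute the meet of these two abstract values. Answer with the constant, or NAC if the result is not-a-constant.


Meet operation: if both paths give the same constant, result is that constant; if they differ, result is NAC (not-a-constant).
Path A: -46, Path B: 35 -> differ
Result: not-a-constant -> NAC

NAC
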